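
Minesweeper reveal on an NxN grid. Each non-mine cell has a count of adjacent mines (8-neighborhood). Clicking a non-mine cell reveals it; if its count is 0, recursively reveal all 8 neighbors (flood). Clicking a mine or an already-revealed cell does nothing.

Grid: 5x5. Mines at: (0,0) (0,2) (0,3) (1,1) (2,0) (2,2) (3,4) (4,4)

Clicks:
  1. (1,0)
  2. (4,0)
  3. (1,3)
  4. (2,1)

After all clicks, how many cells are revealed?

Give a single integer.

Answer: 11

Derivation:
Click 1 (1,0) count=3: revealed 1 new [(1,0)] -> total=1
Click 2 (4,0) count=0: revealed 8 new [(3,0) (3,1) (3,2) (3,3) (4,0) (4,1) (4,2) (4,3)] -> total=9
Click 3 (1,3) count=3: revealed 1 new [(1,3)] -> total=10
Click 4 (2,1) count=3: revealed 1 new [(2,1)] -> total=11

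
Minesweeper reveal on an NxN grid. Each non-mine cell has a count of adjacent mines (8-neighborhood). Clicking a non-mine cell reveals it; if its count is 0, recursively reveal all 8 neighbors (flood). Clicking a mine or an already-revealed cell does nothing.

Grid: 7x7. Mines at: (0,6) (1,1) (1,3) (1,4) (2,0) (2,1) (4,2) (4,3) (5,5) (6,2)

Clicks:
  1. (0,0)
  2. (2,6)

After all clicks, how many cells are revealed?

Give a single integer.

Click 1 (0,0) count=1: revealed 1 new [(0,0)] -> total=1
Click 2 (2,6) count=0: revealed 11 new [(1,5) (1,6) (2,4) (2,5) (2,6) (3,4) (3,5) (3,6) (4,4) (4,5) (4,6)] -> total=12

Answer: 12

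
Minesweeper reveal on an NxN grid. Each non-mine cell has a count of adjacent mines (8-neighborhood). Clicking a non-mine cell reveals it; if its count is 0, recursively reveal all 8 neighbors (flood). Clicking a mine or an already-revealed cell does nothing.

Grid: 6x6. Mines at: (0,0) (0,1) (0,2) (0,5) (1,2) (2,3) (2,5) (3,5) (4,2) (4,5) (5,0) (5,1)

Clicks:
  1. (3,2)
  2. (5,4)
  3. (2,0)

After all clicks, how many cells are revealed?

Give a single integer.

Answer: 10

Derivation:
Click 1 (3,2) count=2: revealed 1 new [(3,2)] -> total=1
Click 2 (5,4) count=1: revealed 1 new [(5,4)] -> total=2
Click 3 (2,0) count=0: revealed 8 new [(1,0) (1,1) (2,0) (2,1) (3,0) (3,1) (4,0) (4,1)] -> total=10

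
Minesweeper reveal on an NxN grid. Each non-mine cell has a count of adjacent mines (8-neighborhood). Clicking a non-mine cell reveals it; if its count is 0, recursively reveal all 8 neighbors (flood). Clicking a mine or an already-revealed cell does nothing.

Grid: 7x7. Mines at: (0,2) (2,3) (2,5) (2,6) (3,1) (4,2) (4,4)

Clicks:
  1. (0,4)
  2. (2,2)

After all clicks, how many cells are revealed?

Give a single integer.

Click 1 (0,4) count=0: revealed 8 new [(0,3) (0,4) (0,5) (0,6) (1,3) (1,4) (1,5) (1,6)] -> total=8
Click 2 (2,2) count=2: revealed 1 new [(2,2)] -> total=9

Answer: 9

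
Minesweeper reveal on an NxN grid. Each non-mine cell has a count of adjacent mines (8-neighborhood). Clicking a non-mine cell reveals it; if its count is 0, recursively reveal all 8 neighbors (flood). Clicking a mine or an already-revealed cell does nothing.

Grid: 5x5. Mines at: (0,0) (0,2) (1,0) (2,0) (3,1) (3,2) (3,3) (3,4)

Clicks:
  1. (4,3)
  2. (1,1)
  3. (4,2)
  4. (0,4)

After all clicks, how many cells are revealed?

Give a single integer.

Click 1 (4,3) count=3: revealed 1 new [(4,3)] -> total=1
Click 2 (1,1) count=4: revealed 1 new [(1,1)] -> total=2
Click 3 (4,2) count=3: revealed 1 new [(4,2)] -> total=3
Click 4 (0,4) count=0: revealed 6 new [(0,3) (0,4) (1,3) (1,4) (2,3) (2,4)] -> total=9

Answer: 9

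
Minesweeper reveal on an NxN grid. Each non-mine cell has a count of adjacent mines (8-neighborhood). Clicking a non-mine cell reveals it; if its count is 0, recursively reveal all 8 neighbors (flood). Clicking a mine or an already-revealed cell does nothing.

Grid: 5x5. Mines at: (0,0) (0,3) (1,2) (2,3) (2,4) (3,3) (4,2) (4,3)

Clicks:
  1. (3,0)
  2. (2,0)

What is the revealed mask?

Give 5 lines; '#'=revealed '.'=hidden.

Answer: .....
##...
##...
##...
##...

Derivation:
Click 1 (3,0) count=0: revealed 8 new [(1,0) (1,1) (2,0) (2,1) (3,0) (3,1) (4,0) (4,1)] -> total=8
Click 2 (2,0) count=0: revealed 0 new [(none)] -> total=8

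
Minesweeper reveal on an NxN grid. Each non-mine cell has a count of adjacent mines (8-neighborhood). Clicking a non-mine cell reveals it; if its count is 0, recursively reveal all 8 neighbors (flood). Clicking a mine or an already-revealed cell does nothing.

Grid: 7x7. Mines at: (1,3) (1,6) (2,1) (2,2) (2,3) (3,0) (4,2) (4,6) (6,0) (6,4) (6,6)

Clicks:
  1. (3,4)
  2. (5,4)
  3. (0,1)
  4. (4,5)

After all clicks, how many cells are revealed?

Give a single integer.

Click 1 (3,4) count=1: revealed 1 new [(3,4)] -> total=1
Click 2 (5,4) count=1: revealed 1 new [(5,4)] -> total=2
Click 3 (0,1) count=0: revealed 6 new [(0,0) (0,1) (0,2) (1,0) (1,1) (1,2)] -> total=8
Click 4 (4,5) count=1: revealed 1 new [(4,5)] -> total=9

Answer: 9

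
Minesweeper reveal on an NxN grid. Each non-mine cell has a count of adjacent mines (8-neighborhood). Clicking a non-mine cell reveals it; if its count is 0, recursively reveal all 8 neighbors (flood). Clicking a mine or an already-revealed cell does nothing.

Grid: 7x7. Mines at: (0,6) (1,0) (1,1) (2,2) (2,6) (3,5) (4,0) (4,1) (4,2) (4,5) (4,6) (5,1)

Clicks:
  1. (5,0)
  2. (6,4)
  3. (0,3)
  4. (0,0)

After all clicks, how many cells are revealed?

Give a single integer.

Answer: 23

Derivation:
Click 1 (5,0) count=3: revealed 1 new [(5,0)] -> total=1
Click 2 (6,4) count=0: revealed 10 new [(5,2) (5,3) (5,4) (5,5) (5,6) (6,2) (6,3) (6,4) (6,5) (6,6)] -> total=11
Click 3 (0,3) count=0: revealed 11 new [(0,2) (0,3) (0,4) (0,5) (1,2) (1,3) (1,4) (1,5) (2,3) (2,4) (2,5)] -> total=22
Click 4 (0,0) count=2: revealed 1 new [(0,0)] -> total=23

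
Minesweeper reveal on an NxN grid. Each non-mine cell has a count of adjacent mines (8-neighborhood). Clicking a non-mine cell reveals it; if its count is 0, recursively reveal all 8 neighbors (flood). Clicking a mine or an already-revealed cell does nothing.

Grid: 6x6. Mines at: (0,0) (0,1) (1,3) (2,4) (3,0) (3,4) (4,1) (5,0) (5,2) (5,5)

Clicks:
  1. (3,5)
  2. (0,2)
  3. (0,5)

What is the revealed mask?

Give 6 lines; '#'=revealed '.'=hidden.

Answer: ..#.##
....##
......
.....#
......
......

Derivation:
Click 1 (3,5) count=2: revealed 1 new [(3,5)] -> total=1
Click 2 (0,2) count=2: revealed 1 new [(0,2)] -> total=2
Click 3 (0,5) count=0: revealed 4 new [(0,4) (0,5) (1,4) (1,5)] -> total=6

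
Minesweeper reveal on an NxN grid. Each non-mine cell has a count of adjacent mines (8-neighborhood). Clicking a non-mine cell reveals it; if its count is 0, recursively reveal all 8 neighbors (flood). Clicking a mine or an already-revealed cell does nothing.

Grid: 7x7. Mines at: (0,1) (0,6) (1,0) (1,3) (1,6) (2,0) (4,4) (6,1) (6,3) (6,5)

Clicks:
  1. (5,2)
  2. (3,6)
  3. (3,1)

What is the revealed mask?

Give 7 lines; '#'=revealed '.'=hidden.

Click 1 (5,2) count=2: revealed 1 new [(5,2)] -> total=1
Click 2 (3,6) count=0: revealed 8 new [(2,5) (2,6) (3,5) (3,6) (4,5) (4,6) (5,5) (5,6)] -> total=9
Click 3 (3,1) count=1: revealed 1 new [(3,1)] -> total=10

Answer: .......
.......
.....##
.#...##
.....##
..#..##
.......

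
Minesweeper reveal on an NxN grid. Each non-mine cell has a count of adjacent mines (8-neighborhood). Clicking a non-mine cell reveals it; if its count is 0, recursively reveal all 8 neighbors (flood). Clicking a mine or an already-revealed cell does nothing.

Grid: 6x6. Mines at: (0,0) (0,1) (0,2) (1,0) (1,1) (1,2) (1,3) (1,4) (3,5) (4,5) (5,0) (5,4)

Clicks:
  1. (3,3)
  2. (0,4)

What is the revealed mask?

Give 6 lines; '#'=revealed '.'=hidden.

Answer: ....#.
......
#####.
#####.
#####.
.###..

Derivation:
Click 1 (3,3) count=0: revealed 18 new [(2,0) (2,1) (2,2) (2,3) (2,4) (3,0) (3,1) (3,2) (3,3) (3,4) (4,0) (4,1) (4,2) (4,3) (4,4) (5,1) (5,2) (5,3)] -> total=18
Click 2 (0,4) count=2: revealed 1 new [(0,4)] -> total=19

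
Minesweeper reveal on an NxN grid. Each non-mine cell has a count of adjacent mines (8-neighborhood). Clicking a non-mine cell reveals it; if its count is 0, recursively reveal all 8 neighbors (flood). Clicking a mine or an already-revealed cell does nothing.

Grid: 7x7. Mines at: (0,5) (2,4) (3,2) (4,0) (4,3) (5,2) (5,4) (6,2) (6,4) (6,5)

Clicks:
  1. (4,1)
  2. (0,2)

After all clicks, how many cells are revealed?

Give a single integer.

Answer: 17

Derivation:
Click 1 (4,1) count=3: revealed 1 new [(4,1)] -> total=1
Click 2 (0,2) count=0: revealed 16 new [(0,0) (0,1) (0,2) (0,3) (0,4) (1,0) (1,1) (1,2) (1,3) (1,4) (2,0) (2,1) (2,2) (2,3) (3,0) (3,1)] -> total=17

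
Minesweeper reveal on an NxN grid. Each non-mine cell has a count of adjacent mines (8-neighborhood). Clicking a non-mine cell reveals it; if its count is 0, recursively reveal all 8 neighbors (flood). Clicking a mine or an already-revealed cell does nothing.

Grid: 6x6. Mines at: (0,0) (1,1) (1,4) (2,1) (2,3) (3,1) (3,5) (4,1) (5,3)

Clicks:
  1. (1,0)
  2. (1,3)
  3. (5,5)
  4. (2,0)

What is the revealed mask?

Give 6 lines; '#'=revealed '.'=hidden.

Click 1 (1,0) count=3: revealed 1 new [(1,0)] -> total=1
Click 2 (1,3) count=2: revealed 1 new [(1,3)] -> total=2
Click 3 (5,5) count=0: revealed 4 new [(4,4) (4,5) (5,4) (5,5)] -> total=6
Click 4 (2,0) count=3: revealed 1 new [(2,0)] -> total=7

Answer: ......
#..#..
#.....
......
....##
....##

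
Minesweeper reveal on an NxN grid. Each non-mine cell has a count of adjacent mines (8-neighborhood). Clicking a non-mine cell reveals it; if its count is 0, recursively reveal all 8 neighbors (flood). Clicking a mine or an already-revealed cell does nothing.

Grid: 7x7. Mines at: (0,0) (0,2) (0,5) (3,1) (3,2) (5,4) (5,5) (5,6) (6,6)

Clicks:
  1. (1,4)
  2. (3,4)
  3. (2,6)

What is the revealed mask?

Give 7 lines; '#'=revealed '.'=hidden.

Click 1 (1,4) count=1: revealed 1 new [(1,4)] -> total=1
Click 2 (3,4) count=0: revealed 15 new [(1,3) (1,5) (1,6) (2,3) (2,4) (2,5) (2,6) (3,3) (3,4) (3,5) (3,6) (4,3) (4,4) (4,5) (4,6)] -> total=16
Click 3 (2,6) count=0: revealed 0 new [(none)] -> total=16

Answer: .......
...####
...####
...####
...####
.......
.......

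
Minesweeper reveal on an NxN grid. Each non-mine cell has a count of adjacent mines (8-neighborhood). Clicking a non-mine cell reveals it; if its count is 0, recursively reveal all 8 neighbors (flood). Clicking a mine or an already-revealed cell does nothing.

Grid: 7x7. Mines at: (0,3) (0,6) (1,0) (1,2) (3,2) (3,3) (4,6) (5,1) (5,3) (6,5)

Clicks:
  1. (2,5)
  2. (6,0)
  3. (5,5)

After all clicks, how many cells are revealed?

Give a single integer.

Click 1 (2,5) count=0: revealed 9 new [(1,4) (1,5) (1,6) (2,4) (2,5) (2,6) (3,4) (3,5) (3,6)] -> total=9
Click 2 (6,0) count=1: revealed 1 new [(6,0)] -> total=10
Click 3 (5,5) count=2: revealed 1 new [(5,5)] -> total=11

Answer: 11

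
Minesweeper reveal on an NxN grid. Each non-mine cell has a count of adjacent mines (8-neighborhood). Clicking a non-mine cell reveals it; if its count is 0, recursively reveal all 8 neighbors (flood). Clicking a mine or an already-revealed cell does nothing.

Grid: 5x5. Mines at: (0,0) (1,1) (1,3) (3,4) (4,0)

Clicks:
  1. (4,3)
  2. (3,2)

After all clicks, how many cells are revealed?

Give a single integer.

Click 1 (4,3) count=1: revealed 1 new [(4,3)] -> total=1
Click 2 (3,2) count=0: revealed 8 new [(2,1) (2,2) (2,3) (3,1) (3,2) (3,3) (4,1) (4,2)] -> total=9

Answer: 9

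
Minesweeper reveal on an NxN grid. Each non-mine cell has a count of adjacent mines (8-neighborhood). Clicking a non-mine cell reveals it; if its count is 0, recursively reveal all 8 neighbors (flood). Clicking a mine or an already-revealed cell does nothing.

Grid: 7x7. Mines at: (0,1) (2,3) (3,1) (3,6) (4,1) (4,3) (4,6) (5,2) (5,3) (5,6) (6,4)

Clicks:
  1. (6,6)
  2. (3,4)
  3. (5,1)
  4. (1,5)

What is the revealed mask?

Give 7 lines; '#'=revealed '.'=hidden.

Answer: ..#####
..#####
....###
....#..
.......
.#.....
......#

Derivation:
Click 1 (6,6) count=1: revealed 1 new [(6,6)] -> total=1
Click 2 (3,4) count=2: revealed 1 new [(3,4)] -> total=2
Click 3 (5,1) count=2: revealed 1 new [(5,1)] -> total=3
Click 4 (1,5) count=0: revealed 13 new [(0,2) (0,3) (0,4) (0,5) (0,6) (1,2) (1,3) (1,4) (1,5) (1,6) (2,4) (2,5) (2,6)] -> total=16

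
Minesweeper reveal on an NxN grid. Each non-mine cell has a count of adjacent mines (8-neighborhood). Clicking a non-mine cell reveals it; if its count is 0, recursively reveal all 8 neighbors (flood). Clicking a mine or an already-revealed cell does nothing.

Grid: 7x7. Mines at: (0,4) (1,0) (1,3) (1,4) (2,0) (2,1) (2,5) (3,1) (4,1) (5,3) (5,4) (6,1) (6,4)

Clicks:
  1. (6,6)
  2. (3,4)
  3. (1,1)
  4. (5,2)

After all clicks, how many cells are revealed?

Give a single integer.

Click 1 (6,6) count=0: revealed 8 new [(3,5) (3,6) (4,5) (4,6) (5,5) (5,6) (6,5) (6,6)] -> total=8
Click 2 (3,4) count=1: revealed 1 new [(3,4)] -> total=9
Click 3 (1,1) count=3: revealed 1 new [(1,1)] -> total=10
Click 4 (5,2) count=3: revealed 1 new [(5,2)] -> total=11

Answer: 11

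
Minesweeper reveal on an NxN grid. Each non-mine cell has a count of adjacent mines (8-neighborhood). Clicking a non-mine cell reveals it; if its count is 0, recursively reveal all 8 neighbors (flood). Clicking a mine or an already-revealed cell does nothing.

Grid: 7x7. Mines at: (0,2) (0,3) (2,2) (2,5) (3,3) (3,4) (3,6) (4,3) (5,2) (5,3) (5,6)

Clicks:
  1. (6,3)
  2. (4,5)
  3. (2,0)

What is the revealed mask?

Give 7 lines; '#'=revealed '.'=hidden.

Answer: ##.....
##.....
##.....
##.....
##...#.
##.....
##.#...

Derivation:
Click 1 (6,3) count=2: revealed 1 new [(6,3)] -> total=1
Click 2 (4,5) count=3: revealed 1 new [(4,5)] -> total=2
Click 3 (2,0) count=0: revealed 14 new [(0,0) (0,1) (1,0) (1,1) (2,0) (2,1) (3,0) (3,1) (4,0) (4,1) (5,0) (5,1) (6,0) (6,1)] -> total=16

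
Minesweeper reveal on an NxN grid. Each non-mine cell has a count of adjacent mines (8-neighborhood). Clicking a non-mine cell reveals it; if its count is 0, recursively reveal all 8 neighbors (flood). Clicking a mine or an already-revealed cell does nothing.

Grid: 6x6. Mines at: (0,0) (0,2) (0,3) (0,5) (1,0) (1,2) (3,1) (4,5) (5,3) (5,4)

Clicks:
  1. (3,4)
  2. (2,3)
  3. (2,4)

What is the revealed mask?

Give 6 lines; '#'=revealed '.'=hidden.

Click 1 (3,4) count=1: revealed 1 new [(3,4)] -> total=1
Click 2 (2,3) count=1: revealed 1 new [(2,3)] -> total=2
Click 3 (2,4) count=0: revealed 12 new [(1,3) (1,4) (1,5) (2,2) (2,4) (2,5) (3,2) (3,3) (3,5) (4,2) (4,3) (4,4)] -> total=14

Answer: ......
...###
..####
..####
..###.
......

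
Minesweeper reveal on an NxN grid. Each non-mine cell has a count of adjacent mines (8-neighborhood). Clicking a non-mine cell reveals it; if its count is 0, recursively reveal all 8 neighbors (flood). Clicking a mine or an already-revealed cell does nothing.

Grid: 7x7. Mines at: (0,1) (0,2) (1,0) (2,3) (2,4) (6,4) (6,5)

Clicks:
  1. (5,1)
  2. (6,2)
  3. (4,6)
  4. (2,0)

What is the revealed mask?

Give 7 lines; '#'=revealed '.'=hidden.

Answer: ...####
...####
###..##
#######
#######
#######
####...

Derivation:
Click 1 (5,1) count=0: revealed 38 new [(0,3) (0,4) (0,5) (0,6) (1,3) (1,4) (1,5) (1,6) (2,0) (2,1) (2,2) (2,5) (2,6) (3,0) (3,1) (3,2) (3,3) (3,4) (3,5) (3,6) (4,0) (4,1) (4,2) (4,3) (4,4) (4,5) (4,6) (5,0) (5,1) (5,2) (5,3) (5,4) (5,5) (5,6) (6,0) (6,1) (6,2) (6,3)] -> total=38
Click 2 (6,2) count=0: revealed 0 new [(none)] -> total=38
Click 3 (4,6) count=0: revealed 0 new [(none)] -> total=38
Click 4 (2,0) count=1: revealed 0 new [(none)] -> total=38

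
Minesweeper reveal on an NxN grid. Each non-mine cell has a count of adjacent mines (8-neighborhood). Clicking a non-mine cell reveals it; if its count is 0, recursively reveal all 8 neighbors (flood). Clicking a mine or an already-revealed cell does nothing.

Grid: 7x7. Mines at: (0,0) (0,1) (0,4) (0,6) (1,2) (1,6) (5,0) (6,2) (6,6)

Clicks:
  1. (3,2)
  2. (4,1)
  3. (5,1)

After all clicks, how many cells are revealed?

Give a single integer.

Click 1 (3,2) count=0: revealed 35 new [(1,0) (1,1) (1,3) (1,4) (1,5) (2,0) (2,1) (2,2) (2,3) (2,4) (2,5) (2,6) (3,0) (3,1) (3,2) (3,3) (3,4) (3,5) (3,6) (4,0) (4,1) (4,2) (4,3) (4,4) (4,5) (4,6) (5,1) (5,2) (5,3) (5,4) (5,5) (5,6) (6,3) (6,4) (6,5)] -> total=35
Click 2 (4,1) count=1: revealed 0 new [(none)] -> total=35
Click 3 (5,1) count=2: revealed 0 new [(none)] -> total=35

Answer: 35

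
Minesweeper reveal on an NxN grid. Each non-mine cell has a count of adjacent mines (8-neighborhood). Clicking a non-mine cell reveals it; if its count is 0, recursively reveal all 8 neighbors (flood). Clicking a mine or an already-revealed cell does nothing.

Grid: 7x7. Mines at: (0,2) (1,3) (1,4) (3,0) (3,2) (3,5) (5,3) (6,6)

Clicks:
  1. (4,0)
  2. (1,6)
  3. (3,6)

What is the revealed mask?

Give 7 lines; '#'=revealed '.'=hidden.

Answer: .....##
.....##
.....##
......#
#......
.......
.......

Derivation:
Click 1 (4,0) count=1: revealed 1 new [(4,0)] -> total=1
Click 2 (1,6) count=0: revealed 6 new [(0,5) (0,6) (1,5) (1,6) (2,5) (2,6)] -> total=7
Click 3 (3,6) count=1: revealed 1 new [(3,6)] -> total=8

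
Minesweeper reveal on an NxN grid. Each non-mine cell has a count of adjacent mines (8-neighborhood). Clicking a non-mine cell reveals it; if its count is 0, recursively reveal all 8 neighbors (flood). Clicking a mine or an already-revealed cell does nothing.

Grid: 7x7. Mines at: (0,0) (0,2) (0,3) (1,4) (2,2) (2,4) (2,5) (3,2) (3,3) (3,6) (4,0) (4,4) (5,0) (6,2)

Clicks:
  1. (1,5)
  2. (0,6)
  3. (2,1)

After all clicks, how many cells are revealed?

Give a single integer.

Answer: 5

Derivation:
Click 1 (1,5) count=3: revealed 1 new [(1,5)] -> total=1
Click 2 (0,6) count=0: revealed 3 new [(0,5) (0,6) (1,6)] -> total=4
Click 3 (2,1) count=2: revealed 1 new [(2,1)] -> total=5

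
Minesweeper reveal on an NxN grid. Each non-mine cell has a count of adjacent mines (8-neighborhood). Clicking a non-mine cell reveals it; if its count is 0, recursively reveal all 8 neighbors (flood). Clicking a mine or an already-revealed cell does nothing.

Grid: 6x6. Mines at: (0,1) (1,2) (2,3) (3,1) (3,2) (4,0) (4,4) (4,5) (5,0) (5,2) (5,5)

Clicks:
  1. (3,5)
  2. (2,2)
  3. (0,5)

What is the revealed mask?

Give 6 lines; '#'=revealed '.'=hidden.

Answer: ...###
...###
..#.##
....##
......
......

Derivation:
Click 1 (3,5) count=2: revealed 1 new [(3,5)] -> total=1
Click 2 (2,2) count=4: revealed 1 new [(2,2)] -> total=2
Click 3 (0,5) count=0: revealed 9 new [(0,3) (0,4) (0,5) (1,3) (1,4) (1,5) (2,4) (2,5) (3,4)] -> total=11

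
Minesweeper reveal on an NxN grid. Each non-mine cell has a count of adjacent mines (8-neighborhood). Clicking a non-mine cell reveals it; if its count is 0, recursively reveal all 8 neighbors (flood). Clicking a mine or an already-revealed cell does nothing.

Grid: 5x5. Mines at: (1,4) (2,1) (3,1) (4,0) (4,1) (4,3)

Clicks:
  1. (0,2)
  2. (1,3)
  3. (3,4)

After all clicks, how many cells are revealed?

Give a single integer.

Answer: 9

Derivation:
Click 1 (0,2) count=0: revealed 8 new [(0,0) (0,1) (0,2) (0,3) (1,0) (1,1) (1,2) (1,3)] -> total=8
Click 2 (1,3) count=1: revealed 0 new [(none)] -> total=8
Click 3 (3,4) count=1: revealed 1 new [(3,4)] -> total=9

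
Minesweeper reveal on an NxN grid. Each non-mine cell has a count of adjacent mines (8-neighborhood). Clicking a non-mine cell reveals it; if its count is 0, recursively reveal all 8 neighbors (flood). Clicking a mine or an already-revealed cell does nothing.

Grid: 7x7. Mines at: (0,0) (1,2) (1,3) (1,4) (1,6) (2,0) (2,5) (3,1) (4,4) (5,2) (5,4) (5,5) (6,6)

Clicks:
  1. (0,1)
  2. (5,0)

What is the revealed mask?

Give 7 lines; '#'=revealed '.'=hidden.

Answer: .#.....
.......
.......
.......
##.....
##.....
##.....

Derivation:
Click 1 (0,1) count=2: revealed 1 new [(0,1)] -> total=1
Click 2 (5,0) count=0: revealed 6 new [(4,0) (4,1) (5,0) (5,1) (6,0) (6,1)] -> total=7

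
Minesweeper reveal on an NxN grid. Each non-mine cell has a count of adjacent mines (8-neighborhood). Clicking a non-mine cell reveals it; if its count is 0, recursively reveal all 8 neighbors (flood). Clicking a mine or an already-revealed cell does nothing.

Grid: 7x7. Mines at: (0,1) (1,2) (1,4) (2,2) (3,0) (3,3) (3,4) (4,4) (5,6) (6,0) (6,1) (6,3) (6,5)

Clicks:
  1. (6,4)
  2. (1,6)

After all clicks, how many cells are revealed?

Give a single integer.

Answer: 11

Derivation:
Click 1 (6,4) count=2: revealed 1 new [(6,4)] -> total=1
Click 2 (1,6) count=0: revealed 10 new [(0,5) (0,6) (1,5) (1,6) (2,5) (2,6) (3,5) (3,6) (4,5) (4,6)] -> total=11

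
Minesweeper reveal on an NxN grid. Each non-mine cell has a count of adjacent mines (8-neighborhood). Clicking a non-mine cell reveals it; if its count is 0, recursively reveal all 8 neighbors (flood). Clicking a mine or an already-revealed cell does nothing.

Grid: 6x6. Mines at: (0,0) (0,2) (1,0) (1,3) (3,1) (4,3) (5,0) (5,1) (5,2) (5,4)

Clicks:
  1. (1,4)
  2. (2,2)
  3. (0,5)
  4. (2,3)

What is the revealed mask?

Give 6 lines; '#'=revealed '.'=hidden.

Answer: ....##
....##
..####
....##
....##
......

Derivation:
Click 1 (1,4) count=1: revealed 1 new [(1,4)] -> total=1
Click 2 (2,2) count=2: revealed 1 new [(2,2)] -> total=2
Click 3 (0,5) count=0: revealed 9 new [(0,4) (0,5) (1,5) (2,4) (2,5) (3,4) (3,5) (4,4) (4,5)] -> total=11
Click 4 (2,3) count=1: revealed 1 new [(2,3)] -> total=12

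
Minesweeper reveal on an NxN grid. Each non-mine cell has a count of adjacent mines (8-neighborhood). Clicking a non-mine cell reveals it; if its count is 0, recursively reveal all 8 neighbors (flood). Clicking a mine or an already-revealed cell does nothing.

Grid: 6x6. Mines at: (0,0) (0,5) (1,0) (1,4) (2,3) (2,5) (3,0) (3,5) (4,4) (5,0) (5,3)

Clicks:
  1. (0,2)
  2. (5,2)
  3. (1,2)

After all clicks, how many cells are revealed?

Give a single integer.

Answer: 7

Derivation:
Click 1 (0,2) count=0: revealed 6 new [(0,1) (0,2) (0,3) (1,1) (1,2) (1,3)] -> total=6
Click 2 (5,2) count=1: revealed 1 new [(5,2)] -> total=7
Click 3 (1,2) count=1: revealed 0 new [(none)] -> total=7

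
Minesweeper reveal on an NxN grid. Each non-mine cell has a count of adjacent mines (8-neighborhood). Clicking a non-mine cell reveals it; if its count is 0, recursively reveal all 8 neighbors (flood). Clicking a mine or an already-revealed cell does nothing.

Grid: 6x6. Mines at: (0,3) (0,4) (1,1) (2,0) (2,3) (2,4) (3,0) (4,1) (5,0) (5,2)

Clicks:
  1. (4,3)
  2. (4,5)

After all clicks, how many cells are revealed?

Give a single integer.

Answer: 9

Derivation:
Click 1 (4,3) count=1: revealed 1 new [(4,3)] -> total=1
Click 2 (4,5) count=0: revealed 8 new [(3,3) (3,4) (3,5) (4,4) (4,5) (5,3) (5,4) (5,5)] -> total=9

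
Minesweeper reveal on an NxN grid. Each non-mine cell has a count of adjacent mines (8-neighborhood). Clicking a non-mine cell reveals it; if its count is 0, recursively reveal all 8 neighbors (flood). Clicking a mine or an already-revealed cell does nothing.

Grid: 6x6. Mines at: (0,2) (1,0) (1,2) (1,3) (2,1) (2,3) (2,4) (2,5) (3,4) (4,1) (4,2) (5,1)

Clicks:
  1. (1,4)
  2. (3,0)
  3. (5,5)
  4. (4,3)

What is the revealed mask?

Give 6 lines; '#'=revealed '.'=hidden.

Answer: ......
....#.
......
#.....
...###
...###

Derivation:
Click 1 (1,4) count=4: revealed 1 new [(1,4)] -> total=1
Click 2 (3,0) count=2: revealed 1 new [(3,0)] -> total=2
Click 3 (5,5) count=0: revealed 6 new [(4,3) (4,4) (4,5) (5,3) (5,4) (5,5)] -> total=8
Click 4 (4,3) count=2: revealed 0 new [(none)] -> total=8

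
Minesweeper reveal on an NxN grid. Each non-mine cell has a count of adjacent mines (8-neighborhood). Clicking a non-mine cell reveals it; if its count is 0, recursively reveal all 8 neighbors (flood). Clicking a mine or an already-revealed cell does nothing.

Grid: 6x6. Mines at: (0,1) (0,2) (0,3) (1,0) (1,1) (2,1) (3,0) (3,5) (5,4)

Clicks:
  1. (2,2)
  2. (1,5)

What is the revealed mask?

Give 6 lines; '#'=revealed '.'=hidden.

Answer: ....##
....##
..#.##
......
......
......

Derivation:
Click 1 (2,2) count=2: revealed 1 new [(2,2)] -> total=1
Click 2 (1,5) count=0: revealed 6 new [(0,4) (0,5) (1,4) (1,5) (2,4) (2,5)] -> total=7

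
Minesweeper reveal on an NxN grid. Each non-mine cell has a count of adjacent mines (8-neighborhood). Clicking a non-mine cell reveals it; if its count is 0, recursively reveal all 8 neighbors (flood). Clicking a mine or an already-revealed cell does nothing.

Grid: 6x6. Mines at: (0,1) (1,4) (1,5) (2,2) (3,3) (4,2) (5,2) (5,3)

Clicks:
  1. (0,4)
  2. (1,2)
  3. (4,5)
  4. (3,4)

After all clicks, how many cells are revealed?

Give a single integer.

Answer: 10

Derivation:
Click 1 (0,4) count=2: revealed 1 new [(0,4)] -> total=1
Click 2 (1,2) count=2: revealed 1 new [(1,2)] -> total=2
Click 3 (4,5) count=0: revealed 8 new [(2,4) (2,5) (3,4) (3,5) (4,4) (4,5) (5,4) (5,5)] -> total=10
Click 4 (3,4) count=1: revealed 0 new [(none)] -> total=10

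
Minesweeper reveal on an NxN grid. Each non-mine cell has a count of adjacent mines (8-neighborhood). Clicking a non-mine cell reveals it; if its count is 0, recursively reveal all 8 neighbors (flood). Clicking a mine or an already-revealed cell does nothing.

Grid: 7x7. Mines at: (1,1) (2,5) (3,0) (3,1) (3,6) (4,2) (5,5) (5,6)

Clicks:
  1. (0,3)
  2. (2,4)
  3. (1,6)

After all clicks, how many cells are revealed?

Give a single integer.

Answer: 16

Derivation:
Click 1 (0,3) count=0: revealed 16 new [(0,2) (0,3) (0,4) (0,5) (0,6) (1,2) (1,3) (1,4) (1,5) (1,6) (2,2) (2,3) (2,4) (3,2) (3,3) (3,4)] -> total=16
Click 2 (2,4) count=1: revealed 0 new [(none)] -> total=16
Click 3 (1,6) count=1: revealed 0 new [(none)] -> total=16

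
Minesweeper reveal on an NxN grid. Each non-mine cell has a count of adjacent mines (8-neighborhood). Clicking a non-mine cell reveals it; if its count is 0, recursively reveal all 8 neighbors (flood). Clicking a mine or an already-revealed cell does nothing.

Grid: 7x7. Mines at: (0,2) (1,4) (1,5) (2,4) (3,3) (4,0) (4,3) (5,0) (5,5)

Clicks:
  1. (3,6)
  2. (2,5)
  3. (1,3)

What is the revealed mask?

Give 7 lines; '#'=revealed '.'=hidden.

Answer: .......
...#...
.....##
.....##
.....##
.......
.......

Derivation:
Click 1 (3,6) count=0: revealed 6 new [(2,5) (2,6) (3,5) (3,6) (4,5) (4,6)] -> total=6
Click 2 (2,5) count=3: revealed 0 new [(none)] -> total=6
Click 3 (1,3) count=3: revealed 1 new [(1,3)] -> total=7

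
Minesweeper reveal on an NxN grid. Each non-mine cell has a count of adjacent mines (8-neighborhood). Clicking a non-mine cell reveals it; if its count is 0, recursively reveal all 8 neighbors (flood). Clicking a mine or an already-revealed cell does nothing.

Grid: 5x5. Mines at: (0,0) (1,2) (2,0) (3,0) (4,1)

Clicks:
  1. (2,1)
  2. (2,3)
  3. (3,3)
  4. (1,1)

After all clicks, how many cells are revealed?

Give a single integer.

Click 1 (2,1) count=3: revealed 1 new [(2,1)] -> total=1
Click 2 (2,3) count=1: revealed 1 new [(2,3)] -> total=2
Click 3 (3,3) count=0: revealed 12 new [(0,3) (0,4) (1,3) (1,4) (2,2) (2,4) (3,2) (3,3) (3,4) (4,2) (4,3) (4,4)] -> total=14
Click 4 (1,1) count=3: revealed 1 new [(1,1)] -> total=15

Answer: 15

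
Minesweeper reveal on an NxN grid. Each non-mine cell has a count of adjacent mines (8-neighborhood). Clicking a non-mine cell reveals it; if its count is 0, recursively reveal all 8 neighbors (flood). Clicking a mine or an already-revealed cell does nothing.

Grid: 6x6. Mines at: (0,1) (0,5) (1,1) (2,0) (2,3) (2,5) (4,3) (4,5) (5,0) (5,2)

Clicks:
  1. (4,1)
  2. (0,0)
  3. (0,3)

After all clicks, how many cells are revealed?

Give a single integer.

Answer: 8

Derivation:
Click 1 (4,1) count=2: revealed 1 new [(4,1)] -> total=1
Click 2 (0,0) count=2: revealed 1 new [(0,0)] -> total=2
Click 3 (0,3) count=0: revealed 6 new [(0,2) (0,3) (0,4) (1,2) (1,3) (1,4)] -> total=8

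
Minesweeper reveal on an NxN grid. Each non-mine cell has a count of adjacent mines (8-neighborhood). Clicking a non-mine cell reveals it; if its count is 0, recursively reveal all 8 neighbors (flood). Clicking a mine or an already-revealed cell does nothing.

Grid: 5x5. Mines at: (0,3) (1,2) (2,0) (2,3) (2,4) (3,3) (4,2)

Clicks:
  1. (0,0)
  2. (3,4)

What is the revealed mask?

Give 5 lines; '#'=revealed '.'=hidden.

Answer: ##...
##...
.....
....#
.....

Derivation:
Click 1 (0,0) count=0: revealed 4 new [(0,0) (0,1) (1,0) (1,1)] -> total=4
Click 2 (3,4) count=3: revealed 1 new [(3,4)] -> total=5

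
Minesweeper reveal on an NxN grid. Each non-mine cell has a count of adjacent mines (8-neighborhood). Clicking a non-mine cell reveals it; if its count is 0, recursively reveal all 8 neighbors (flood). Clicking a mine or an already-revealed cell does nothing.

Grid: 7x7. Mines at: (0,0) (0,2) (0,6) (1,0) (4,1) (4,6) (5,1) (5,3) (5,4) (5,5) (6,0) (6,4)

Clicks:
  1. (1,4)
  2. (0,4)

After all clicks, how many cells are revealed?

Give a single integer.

Click 1 (1,4) count=0: revealed 25 new [(0,3) (0,4) (0,5) (1,1) (1,2) (1,3) (1,4) (1,5) (1,6) (2,1) (2,2) (2,3) (2,4) (2,5) (2,6) (3,1) (3,2) (3,3) (3,4) (3,5) (3,6) (4,2) (4,3) (4,4) (4,5)] -> total=25
Click 2 (0,4) count=0: revealed 0 new [(none)] -> total=25

Answer: 25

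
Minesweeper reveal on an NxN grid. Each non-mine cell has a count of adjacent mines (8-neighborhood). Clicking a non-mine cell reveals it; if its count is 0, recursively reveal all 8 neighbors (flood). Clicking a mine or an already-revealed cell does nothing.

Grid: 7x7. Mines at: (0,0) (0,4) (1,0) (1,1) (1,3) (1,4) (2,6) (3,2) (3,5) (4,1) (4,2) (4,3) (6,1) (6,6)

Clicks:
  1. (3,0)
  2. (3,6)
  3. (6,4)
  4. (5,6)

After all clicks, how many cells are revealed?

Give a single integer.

Click 1 (3,0) count=1: revealed 1 new [(3,0)] -> total=1
Click 2 (3,6) count=2: revealed 1 new [(3,6)] -> total=2
Click 3 (6,4) count=0: revealed 8 new [(5,2) (5,3) (5,4) (5,5) (6,2) (6,3) (6,4) (6,5)] -> total=10
Click 4 (5,6) count=1: revealed 1 new [(5,6)] -> total=11

Answer: 11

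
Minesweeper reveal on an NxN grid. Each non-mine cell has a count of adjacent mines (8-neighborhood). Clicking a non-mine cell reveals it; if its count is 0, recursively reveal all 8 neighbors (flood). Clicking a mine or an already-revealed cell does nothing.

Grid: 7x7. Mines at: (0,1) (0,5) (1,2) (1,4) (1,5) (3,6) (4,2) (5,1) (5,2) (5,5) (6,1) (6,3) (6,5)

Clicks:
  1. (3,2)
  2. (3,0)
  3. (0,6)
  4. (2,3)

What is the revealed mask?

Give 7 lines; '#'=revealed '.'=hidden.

Click 1 (3,2) count=1: revealed 1 new [(3,2)] -> total=1
Click 2 (3,0) count=0: revealed 8 new [(1,0) (1,1) (2,0) (2,1) (3,0) (3,1) (4,0) (4,1)] -> total=9
Click 3 (0,6) count=2: revealed 1 new [(0,6)] -> total=10
Click 4 (2,3) count=2: revealed 1 new [(2,3)] -> total=11

Answer: ......#
##.....
##.#...
###....
##.....
.......
.......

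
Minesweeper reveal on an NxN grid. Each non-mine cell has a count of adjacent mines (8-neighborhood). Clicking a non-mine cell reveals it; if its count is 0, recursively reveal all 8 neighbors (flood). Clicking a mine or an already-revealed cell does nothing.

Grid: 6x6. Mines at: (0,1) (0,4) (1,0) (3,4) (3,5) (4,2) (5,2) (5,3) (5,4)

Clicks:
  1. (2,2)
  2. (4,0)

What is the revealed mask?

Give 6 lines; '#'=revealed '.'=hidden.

Click 1 (2,2) count=0: revealed 9 new [(1,1) (1,2) (1,3) (2,1) (2,2) (2,3) (3,1) (3,2) (3,3)] -> total=9
Click 2 (4,0) count=0: revealed 6 new [(2,0) (3,0) (4,0) (4,1) (5,0) (5,1)] -> total=15

Answer: ......
.###..
####..
####..
##....
##....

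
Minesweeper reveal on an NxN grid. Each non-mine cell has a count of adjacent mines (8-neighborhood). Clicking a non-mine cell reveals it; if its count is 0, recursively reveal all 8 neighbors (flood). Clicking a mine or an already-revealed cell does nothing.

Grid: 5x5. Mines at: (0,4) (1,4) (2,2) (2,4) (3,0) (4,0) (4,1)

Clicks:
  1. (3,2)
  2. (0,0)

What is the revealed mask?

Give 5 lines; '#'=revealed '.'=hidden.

Click 1 (3,2) count=2: revealed 1 new [(3,2)] -> total=1
Click 2 (0,0) count=0: revealed 10 new [(0,0) (0,1) (0,2) (0,3) (1,0) (1,1) (1,2) (1,3) (2,0) (2,1)] -> total=11

Answer: ####.
####.
##...
..#..
.....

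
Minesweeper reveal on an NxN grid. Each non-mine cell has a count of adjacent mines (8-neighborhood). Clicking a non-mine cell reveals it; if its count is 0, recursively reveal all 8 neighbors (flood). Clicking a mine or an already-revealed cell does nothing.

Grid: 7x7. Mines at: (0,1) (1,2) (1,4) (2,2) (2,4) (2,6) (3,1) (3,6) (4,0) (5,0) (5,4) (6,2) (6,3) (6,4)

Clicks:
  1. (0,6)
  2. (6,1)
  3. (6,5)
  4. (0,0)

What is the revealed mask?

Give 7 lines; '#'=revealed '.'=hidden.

Answer: #....##
.....##
.......
.......
.......
.......
.#...#.

Derivation:
Click 1 (0,6) count=0: revealed 4 new [(0,5) (0,6) (1,5) (1,6)] -> total=4
Click 2 (6,1) count=2: revealed 1 new [(6,1)] -> total=5
Click 3 (6,5) count=2: revealed 1 new [(6,5)] -> total=6
Click 4 (0,0) count=1: revealed 1 new [(0,0)] -> total=7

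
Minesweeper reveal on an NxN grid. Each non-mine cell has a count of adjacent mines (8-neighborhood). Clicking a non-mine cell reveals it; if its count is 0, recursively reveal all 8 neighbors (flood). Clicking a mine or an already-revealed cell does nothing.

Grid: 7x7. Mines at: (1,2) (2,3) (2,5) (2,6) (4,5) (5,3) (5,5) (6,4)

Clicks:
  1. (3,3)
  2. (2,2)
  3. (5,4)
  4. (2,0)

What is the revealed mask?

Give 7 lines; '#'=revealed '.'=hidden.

Click 1 (3,3) count=1: revealed 1 new [(3,3)] -> total=1
Click 2 (2,2) count=2: revealed 1 new [(2,2)] -> total=2
Click 3 (5,4) count=4: revealed 1 new [(5,4)] -> total=3
Click 4 (2,0) count=0: revealed 18 new [(0,0) (0,1) (1,0) (1,1) (2,0) (2,1) (3,0) (3,1) (3,2) (4,0) (4,1) (4,2) (5,0) (5,1) (5,2) (6,0) (6,1) (6,2)] -> total=21

Answer: ##.....
##.....
###....
####...
###....
###.#..
###....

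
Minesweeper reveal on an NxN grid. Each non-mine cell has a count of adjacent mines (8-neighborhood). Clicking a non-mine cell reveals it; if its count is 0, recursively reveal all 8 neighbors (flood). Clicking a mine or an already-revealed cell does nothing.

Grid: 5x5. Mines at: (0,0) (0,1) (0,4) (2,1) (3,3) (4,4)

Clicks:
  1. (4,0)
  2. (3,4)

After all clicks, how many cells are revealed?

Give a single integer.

Click 1 (4,0) count=0: revealed 6 new [(3,0) (3,1) (3,2) (4,0) (4,1) (4,2)] -> total=6
Click 2 (3,4) count=2: revealed 1 new [(3,4)] -> total=7

Answer: 7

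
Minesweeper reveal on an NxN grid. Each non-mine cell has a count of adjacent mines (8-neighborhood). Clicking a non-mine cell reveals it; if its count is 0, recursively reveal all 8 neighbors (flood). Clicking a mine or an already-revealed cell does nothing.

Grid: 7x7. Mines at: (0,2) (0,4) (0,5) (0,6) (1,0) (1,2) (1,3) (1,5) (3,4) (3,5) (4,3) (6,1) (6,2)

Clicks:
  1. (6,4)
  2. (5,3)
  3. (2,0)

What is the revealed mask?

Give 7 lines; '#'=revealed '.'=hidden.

Answer: .......
.......
#......
.......
....###
...####
...####

Derivation:
Click 1 (6,4) count=0: revealed 11 new [(4,4) (4,5) (4,6) (5,3) (5,4) (5,5) (5,6) (6,3) (6,4) (6,5) (6,6)] -> total=11
Click 2 (5,3) count=2: revealed 0 new [(none)] -> total=11
Click 3 (2,0) count=1: revealed 1 new [(2,0)] -> total=12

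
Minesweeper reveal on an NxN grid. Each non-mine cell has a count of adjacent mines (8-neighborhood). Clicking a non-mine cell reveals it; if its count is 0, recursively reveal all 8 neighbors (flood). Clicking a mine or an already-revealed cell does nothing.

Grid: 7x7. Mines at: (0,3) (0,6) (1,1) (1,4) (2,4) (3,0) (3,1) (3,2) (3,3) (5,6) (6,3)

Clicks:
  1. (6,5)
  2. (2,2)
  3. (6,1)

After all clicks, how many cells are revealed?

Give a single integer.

Click 1 (6,5) count=1: revealed 1 new [(6,5)] -> total=1
Click 2 (2,2) count=4: revealed 1 new [(2,2)] -> total=2
Click 3 (6,1) count=0: revealed 9 new [(4,0) (4,1) (4,2) (5,0) (5,1) (5,2) (6,0) (6,1) (6,2)] -> total=11

Answer: 11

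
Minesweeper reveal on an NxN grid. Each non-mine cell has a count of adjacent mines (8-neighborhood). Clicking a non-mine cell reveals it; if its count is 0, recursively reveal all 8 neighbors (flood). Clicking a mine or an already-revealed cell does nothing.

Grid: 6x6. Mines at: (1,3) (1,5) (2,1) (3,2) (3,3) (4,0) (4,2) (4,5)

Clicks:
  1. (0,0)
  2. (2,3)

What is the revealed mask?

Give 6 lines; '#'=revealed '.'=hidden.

Answer: ###...
###...
...#..
......
......
......

Derivation:
Click 1 (0,0) count=0: revealed 6 new [(0,0) (0,1) (0,2) (1,0) (1,1) (1,2)] -> total=6
Click 2 (2,3) count=3: revealed 1 new [(2,3)] -> total=7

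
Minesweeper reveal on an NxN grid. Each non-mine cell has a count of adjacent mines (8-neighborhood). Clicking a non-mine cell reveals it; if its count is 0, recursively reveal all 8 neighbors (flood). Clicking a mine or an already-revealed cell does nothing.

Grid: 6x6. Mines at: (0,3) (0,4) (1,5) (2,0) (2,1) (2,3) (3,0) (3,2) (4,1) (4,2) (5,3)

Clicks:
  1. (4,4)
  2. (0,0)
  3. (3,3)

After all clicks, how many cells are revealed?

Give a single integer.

Click 1 (4,4) count=1: revealed 1 new [(4,4)] -> total=1
Click 2 (0,0) count=0: revealed 6 new [(0,0) (0,1) (0,2) (1,0) (1,1) (1,2)] -> total=7
Click 3 (3,3) count=3: revealed 1 new [(3,3)] -> total=8

Answer: 8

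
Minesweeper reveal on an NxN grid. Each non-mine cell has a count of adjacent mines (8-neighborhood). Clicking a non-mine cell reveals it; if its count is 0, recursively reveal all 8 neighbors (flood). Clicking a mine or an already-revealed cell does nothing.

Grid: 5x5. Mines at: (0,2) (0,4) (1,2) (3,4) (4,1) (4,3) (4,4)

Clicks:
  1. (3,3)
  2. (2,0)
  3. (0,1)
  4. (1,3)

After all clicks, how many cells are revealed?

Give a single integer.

Answer: 10

Derivation:
Click 1 (3,3) count=3: revealed 1 new [(3,3)] -> total=1
Click 2 (2,0) count=0: revealed 8 new [(0,0) (0,1) (1,0) (1,1) (2,0) (2,1) (3,0) (3,1)] -> total=9
Click 3 (0,1) count=2: revealed 0 new [(none)] -> total=9
Click 4 (1,3) count=3: revealed 1 new [(1,3)] -> total=10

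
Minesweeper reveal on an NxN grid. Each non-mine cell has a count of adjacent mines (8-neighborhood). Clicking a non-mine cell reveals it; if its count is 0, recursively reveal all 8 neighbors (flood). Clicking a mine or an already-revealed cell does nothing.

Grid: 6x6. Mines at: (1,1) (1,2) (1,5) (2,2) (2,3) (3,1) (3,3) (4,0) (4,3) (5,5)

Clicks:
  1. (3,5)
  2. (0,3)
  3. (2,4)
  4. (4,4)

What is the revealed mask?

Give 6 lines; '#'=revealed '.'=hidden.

Click 1 (3,5) count=0: revealed 6 new [(2,4) (2,5) (3,4) (3,5) (4,4) (4,5)] -> total=6
Click 2 (0,3) count=1: revealed 1 new [(0,3)] -> total=7
Click 3 (2,4) count=3: revealed 0 new [(none)] -> total=7
Click 4 (4,4) count=3: revealed 0 new [(none)] -> total=7

Answer: ...#..
......
....##
....##
....##
......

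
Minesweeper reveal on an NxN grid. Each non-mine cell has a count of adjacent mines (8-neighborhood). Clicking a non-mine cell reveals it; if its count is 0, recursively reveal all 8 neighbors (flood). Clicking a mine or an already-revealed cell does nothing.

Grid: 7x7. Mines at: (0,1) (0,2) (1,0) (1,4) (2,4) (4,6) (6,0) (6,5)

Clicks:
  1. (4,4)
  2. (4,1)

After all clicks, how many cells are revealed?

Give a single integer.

Click 1 (4,4) count=0: revealed 29 new [(1,1) (1,2) (1,3) (2,0) (2,1) (2,2) (2,3) (3,0) (3,1) (3,2) (3,3) (3,4) (3,5) (4,0) (4,1) (4,2) (4,3) (4,4) (4,5) (5,0) (5,1) (5,2) (5,3) (5,4) (5,5) (6,1) (6,2) (6,3) (6,4)] -> total=29
Click 2 (4,1) count=0: revealed 0 new [(none)] -> total=29

Answer: 29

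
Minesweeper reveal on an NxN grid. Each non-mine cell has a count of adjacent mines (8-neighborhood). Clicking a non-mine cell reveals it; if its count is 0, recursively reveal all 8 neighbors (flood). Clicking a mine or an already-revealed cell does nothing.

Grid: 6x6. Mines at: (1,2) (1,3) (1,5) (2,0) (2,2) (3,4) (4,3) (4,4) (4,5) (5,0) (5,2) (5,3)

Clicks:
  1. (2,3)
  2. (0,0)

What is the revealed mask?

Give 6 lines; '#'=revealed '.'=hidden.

Answer: ##....
##....
...#..
......
......
......

Derivation:
Click 1 (2,3) count=4: revealed 1 new [(2,3)] -> total=1
Click 2 (0,0) count=0: revealed 4 new [(0,0) (0,1) (1,0) (1,1)] -> total=5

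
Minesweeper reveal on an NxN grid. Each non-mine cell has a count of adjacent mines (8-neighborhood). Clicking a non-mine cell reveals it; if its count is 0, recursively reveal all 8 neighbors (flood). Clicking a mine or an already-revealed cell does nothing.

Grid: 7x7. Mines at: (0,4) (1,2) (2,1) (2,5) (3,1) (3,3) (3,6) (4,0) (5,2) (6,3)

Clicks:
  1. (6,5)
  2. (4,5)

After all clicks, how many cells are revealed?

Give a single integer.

Answer: 9

Derivation:
Click 1 (6,5) count=0: revealed 9 new [(4,4) (4,5) (4,6) (5,4) (5,5) (5,6) (6,4) (6,5) (6,6)] -> total=9
Click 2 (4,5) count=1: revealed 0 new [(none)] -> total=9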